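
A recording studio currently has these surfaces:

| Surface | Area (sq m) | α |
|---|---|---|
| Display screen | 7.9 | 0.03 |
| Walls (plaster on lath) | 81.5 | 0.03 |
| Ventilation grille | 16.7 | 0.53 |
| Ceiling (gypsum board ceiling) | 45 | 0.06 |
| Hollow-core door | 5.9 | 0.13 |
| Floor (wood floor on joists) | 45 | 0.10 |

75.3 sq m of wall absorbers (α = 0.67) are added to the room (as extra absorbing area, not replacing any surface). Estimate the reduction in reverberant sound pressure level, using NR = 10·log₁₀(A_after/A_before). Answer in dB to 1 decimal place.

A_before = Σ Sᵢαᵢ = 7.9·0.03 + 81.5·0.03 + 16.7·0.53 + 45·0.06 + 5.9·0.13 + 45·0.10 = 19.500 sabins.
Treatment contributes 75.3·0.67 = 50.451 sabins.
A_after = 19.500 + 50.451 = 69.951 sabins.
Reduction = 10 log₁₀(A_after/A_before) = 10 log₁₀(3.5872) = 5.5 dB.

5.5 dB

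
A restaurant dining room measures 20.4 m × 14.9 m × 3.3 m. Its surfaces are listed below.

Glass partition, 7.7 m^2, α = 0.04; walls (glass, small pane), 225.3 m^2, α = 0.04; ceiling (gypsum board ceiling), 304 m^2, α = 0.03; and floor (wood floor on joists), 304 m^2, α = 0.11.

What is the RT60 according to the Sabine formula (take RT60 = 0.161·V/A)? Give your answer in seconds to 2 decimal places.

3.11 s

Total absorption A = 7.7×0.04 + 225.3×0.04 + 304×0.03 + 304×0.11
  = 0.308 + 9.012 + 9.120 + 33.440 = 51.880 m^2 sabins.
V = 20.4·14.9·3.3 = 1003.068 m³.
T = 0.161 V/A = 0.161·1003.068/51.880 = 3.11 s.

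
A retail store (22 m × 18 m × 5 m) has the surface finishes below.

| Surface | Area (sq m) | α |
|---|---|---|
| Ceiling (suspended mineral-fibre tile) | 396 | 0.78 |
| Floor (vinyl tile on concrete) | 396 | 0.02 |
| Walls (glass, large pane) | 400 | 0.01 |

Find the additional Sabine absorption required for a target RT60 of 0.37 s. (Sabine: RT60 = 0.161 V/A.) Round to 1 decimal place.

540.8 sabins

Equivalent absorption area: A₁ = 396*0.78 + 396*0.02 + 400*0.01 = 320.800 sq m.
For T = 0.37 s, need A₂ = 0.161·V/T = 0.161·1980/0.37 = 861.568 sabins.
ΔA = A₂ − A₁ = 861.568 − 320.800 = 540.8 sabins.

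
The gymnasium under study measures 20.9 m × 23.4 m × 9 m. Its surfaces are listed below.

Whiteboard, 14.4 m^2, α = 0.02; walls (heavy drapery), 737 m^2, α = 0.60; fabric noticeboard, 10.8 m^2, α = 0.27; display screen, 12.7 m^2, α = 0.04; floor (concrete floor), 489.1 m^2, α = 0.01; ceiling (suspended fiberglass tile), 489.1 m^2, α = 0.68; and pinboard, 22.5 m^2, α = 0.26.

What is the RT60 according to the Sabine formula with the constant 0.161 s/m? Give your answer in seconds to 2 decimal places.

A = Σ Sᵢαᵢ = 14.4·0.02 + 737·0.60 + 10.8·0.27 + 12.7·0.04 + 489.1·0.01 + 489.1·0.68 + 22.5·0.26 = 789.241 sabins.
Room volume: 4401.54 m³.
Sabine: RT60 = 0.161 × 4401.54 / 789.241 = 0.90 s.

0.90 seconds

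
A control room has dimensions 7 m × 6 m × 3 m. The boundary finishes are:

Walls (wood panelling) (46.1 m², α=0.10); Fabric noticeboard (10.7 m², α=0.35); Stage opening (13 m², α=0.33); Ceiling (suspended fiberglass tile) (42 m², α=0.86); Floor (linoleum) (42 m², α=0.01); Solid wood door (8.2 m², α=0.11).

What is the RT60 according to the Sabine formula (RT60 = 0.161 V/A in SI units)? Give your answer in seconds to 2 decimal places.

Total absorption A = 46.1·0.10 + 10.7·0.35 + 13·0.33 + 42·0.86 + 42·0.01 + 8.2·0.11
  = 4.610 + 3.745 + 4.290 + 36.120 + 0.420 + 0.902 = 50.087 m² sabins.
Room volume: 126 m³.
RT60 = 0.161 · V / A = 0.161 × 126 / 50.087 = 0.41 s.

0.41 sec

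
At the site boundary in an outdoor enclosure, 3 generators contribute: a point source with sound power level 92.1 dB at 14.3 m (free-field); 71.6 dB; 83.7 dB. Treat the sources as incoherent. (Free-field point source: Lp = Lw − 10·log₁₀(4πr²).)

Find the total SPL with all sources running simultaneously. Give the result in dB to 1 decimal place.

84.0 dB

Source at 14.3 m: Lp = 92.1 − 10·log₁₀(4π·14.3²) = 92.1 − 10·log₁₀(2569.697) = 58.0 dB.
Sum in the linear (power) domain: Σ 10^(Lᵢ/10) = 10^(58.0/10) + 10^(71.6/10) + 10^(83.7/10) = 2.495e+08.
L_total = 10·log₁₀(2.495e+08) = 84.0 dB.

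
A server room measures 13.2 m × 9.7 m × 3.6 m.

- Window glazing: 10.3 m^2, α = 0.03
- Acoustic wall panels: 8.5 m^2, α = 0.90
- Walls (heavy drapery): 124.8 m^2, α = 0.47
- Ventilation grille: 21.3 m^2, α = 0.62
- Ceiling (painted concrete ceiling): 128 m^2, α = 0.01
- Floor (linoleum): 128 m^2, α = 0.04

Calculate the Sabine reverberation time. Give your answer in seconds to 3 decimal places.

A = Σ Sᵢαᵢ = 10.3*0.03 + 8.5*0.90 + 124.8*0.47 + 21.3*0.62 + 128*0.01 + 128*0.04 = 86.221 sabins.
Volume V = 13.2 × 9.7 × 3.6 = 460.944 m³.
Sabine: RT60 = 0.161 × 460.944 / 86.221 = 0.861 s.

0.861 sec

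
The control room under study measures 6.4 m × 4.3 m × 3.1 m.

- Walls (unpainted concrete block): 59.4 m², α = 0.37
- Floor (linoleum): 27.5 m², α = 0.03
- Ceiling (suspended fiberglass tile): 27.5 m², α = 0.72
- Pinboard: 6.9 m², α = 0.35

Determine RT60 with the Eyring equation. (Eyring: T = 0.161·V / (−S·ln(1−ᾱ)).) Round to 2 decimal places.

Total surface area S = 59.4 + 27.5 + 27.5 + 6.9 = 121.3 m².
Σ(Sᵢαᵢ) = 59.4×0.37 + 27.5×0.03 + 27.5×0.72 + 6.9×0.35 = 45.018.
Mean coefficient ᾱ = A/S = 0.3711.
Eyring denominator: −S ln(1−ᾱ) = 56.257.
V = 6.4 × 4.3 × 3.1 = 85.312 m³.
RT60 = 0.161 × 85.312 / 56.257 = 0.24 s.

0.24 s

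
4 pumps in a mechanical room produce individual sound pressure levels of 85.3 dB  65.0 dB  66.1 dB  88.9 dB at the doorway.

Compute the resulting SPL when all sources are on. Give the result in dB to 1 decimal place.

90.5 dB

Converting to relative power and adding: 10^(85.3/10) + 10^(65.0/10) + 10^(66.1/10) + 10^(88.9/10) = 1.122e+09.
Combined level = 10 log₁₀(1.122e+09) = 90.5 dB.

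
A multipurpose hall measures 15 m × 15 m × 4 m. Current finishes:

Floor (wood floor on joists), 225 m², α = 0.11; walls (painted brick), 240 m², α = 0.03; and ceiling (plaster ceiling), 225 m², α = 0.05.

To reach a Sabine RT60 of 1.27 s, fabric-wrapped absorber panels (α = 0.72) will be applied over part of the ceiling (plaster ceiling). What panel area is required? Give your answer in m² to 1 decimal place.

105.8

Summing Sᵢαᵢ: 24.750 + 7.200 + 11.250 → A₁ = 43.200 sabins.
Required A₂ = 0.161·900/1.27 = 114.094 sabins.
Absorption to add: 114.094 − 43.200 = 70.894 sabins.
Net gain per m²: Δα = 0.72 − 0.05 = 0.67.
Panel area = 70.894 / 0.67 = 105.8 m².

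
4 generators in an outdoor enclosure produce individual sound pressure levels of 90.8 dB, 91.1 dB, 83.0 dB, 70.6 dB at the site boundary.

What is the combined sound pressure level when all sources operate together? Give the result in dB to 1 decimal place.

Converting to relative power and adding: 10^(90.8/10) + 10^(91.1/10) + 10^(83.0/10) + 10^(70.6/10) = 2.702e+09.
L_total = 10·log₁₀(2.702e+09) = 94.3 dB.

94.3 dB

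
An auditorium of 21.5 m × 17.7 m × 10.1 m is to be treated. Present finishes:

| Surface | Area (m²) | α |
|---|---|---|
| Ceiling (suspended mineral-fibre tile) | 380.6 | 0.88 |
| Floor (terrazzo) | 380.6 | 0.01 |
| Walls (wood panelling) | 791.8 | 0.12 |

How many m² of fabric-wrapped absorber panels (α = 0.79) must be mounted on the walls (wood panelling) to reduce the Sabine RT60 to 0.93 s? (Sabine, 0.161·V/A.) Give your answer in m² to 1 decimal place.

Equivalent absorption area: A₁ = 380.6×0.88 + 380.6×0.01 + 791.8×0.12 = 433.750 m².
Required A₂ = 0.161·3843.555/0.93 = 665.390 sabins.
Absorption to add: 665.390 − 433.750 = 231.640 sabins.
Each m² of panel replacing the walls (wood panelling) adds (0.79 − 0.12) = 0.67 sabins.
Area = ΔA/Δα = 231.640/0.67 = 345.7 m².

345.7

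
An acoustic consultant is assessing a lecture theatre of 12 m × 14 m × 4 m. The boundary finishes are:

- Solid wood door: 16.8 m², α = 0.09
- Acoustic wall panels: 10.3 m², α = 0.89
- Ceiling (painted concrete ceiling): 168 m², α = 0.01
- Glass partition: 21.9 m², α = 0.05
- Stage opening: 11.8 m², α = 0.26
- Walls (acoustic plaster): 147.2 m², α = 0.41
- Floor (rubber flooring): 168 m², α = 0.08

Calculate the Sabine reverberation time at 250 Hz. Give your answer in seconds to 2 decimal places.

Total absorption A = 16.8·0.09 + 10.3·0.89 + 168·0.01 + 21.9·0.05 + 11.8·0.26 + 147.2·0.41 + 168·0.08
  = 1.512 + 9.167 + 1.680 + 1.095 + 3.068 + 60.352 + 13.440 = 90.314 m² sabins.
Room volume: 672 m³.
RT60 = 0.161 · V / A = 0.161 × 672 / 90.314 = 1.20 s.

1.20 s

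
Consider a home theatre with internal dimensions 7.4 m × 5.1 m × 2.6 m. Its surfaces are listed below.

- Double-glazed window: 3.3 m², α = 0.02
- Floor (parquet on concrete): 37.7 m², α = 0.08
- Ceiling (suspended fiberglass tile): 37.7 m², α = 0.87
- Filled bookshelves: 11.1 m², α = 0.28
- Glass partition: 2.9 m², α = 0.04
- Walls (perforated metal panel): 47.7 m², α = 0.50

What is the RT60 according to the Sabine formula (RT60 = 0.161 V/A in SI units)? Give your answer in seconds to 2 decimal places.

A = Σ Sᵢαᵢ = 3.3*0.02 + 37.7*0.08 + 37.7*0.87 + 11.1*0.28 + 2.9*0.04 + 47.7*0.50 = 62.955 sabins.
Volume V = 7.4 × 5.1 × 2.6 = 98.124 m³.
T = 0.161 V/A = 0.161·98.124/62.955 = 0.25 s.

0.25 seconds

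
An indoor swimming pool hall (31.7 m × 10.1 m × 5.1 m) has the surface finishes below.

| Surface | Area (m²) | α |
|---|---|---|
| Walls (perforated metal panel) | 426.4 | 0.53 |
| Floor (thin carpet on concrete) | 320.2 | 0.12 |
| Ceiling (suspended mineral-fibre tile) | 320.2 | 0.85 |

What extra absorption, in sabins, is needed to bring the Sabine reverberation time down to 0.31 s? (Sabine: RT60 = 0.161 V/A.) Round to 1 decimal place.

Total absorption A₁ = 426.4×0.53 + 320.2×0.12 + 320.2×0.85
  = 225.992 + 38.424 + 272.170 = 536.586 m² sabins.
For T = 0.31 s, need A₂ = 0.161·V/T = 0.161·1632.867/0.31 = 848.037 sabins.
Shortfall: 848.037 − 536.586 = 311.5 sabins.

311.5 sabins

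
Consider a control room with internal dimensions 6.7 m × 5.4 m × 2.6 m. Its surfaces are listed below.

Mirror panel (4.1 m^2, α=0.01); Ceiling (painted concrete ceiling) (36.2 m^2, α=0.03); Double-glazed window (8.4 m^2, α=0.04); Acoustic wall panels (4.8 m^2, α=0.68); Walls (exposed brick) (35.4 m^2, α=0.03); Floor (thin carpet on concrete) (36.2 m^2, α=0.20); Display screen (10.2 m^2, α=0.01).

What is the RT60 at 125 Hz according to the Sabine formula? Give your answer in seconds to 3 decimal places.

1.153 s

Summing Sᵢαᵢ: 0.041 + 1.086 + 0.336 + 3.264 + 1.062 + 7.240 + 0.102 → A = 13.131 sabins.
Room volume: 94.068 m³.
T = 0.161 V/A = 0.161·94.068/13.131 = 1.153 s.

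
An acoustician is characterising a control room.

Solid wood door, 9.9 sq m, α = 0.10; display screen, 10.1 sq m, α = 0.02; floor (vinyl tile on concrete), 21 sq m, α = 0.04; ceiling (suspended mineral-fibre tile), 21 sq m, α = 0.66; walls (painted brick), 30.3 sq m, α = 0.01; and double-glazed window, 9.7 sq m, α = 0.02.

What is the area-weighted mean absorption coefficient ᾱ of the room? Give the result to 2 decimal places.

0.16

Total surface area S = 102.0 sq m.
Weighted sum Σ Sα = 16.389.
ᾱ = 16.389 / 102.0 = 0.16.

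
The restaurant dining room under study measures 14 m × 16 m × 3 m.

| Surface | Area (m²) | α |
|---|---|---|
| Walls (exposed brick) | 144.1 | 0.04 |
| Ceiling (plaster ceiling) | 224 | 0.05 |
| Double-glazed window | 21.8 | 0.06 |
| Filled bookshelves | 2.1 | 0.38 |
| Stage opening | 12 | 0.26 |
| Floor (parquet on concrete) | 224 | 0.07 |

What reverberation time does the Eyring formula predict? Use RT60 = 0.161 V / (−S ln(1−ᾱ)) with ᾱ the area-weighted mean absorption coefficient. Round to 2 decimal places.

S = Σ Sᵢ = 628.0 m².
Σ(Sᵢαᵢ) = 144.1×0.04 + 224×0.05 + 21.8×0.06 + 2.1×0.38 + 12×0.26 + 224×0.07 = 37.870.
Mean coefficient ᾱ = A/S = 0.0603.
Eyring denominator: −S ln(1−ᾱ) = 39.058.
V = 14 × 16 × 3 = 672 m³.
RT60 = 0.161 × 672 / 39.058 = 2.77 s.

2.77 s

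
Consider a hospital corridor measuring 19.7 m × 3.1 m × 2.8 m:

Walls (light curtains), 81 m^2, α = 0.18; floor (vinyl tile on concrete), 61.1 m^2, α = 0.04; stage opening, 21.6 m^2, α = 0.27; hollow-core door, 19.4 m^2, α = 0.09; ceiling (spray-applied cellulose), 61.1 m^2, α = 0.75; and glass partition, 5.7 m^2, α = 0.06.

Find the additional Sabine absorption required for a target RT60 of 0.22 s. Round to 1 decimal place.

54.4 sabins

Total absorption A₁ = 81*0.18 + 61.1*0.04 + 21.6*0.27 + 19.4*0.09 + 61.1*0.75 + 5.7*0.06
  = 14.580 + 2.444 + 5.832 + 1.746 + 45.825 + 0.342 = 70.769 m^2 sabins.
V = 170.996 m³. Required absorption A₂ = 0.161 × 170.996 / 0.22 = 125.138 sabins.
Shortfall: 125.138 − 70.769 = 54.4 sabins.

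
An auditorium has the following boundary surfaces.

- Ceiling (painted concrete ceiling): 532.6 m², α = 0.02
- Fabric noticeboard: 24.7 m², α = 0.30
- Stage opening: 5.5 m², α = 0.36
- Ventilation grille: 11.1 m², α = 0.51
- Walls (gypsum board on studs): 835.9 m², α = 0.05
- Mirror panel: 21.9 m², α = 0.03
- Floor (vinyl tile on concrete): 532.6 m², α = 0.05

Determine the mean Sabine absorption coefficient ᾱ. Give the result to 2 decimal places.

Total surface area S = 1964.3 m².
A = 532.6×0.02 + 24.7×0.30 + 5.5×0.36 + 11.1×0.51 + 835.9×0.05 + 21.9×0.03 + 532.6×0.05 = 94.785 sabins.
ᾱ = 94.785 / 1964.3 = 0.05.

0.05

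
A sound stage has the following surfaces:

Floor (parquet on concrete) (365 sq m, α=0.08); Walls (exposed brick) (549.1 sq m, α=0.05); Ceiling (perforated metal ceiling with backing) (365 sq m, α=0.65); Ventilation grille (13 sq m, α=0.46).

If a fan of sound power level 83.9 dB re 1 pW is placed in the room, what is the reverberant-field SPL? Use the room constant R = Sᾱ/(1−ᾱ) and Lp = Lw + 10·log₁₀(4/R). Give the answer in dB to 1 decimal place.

A = 299.885 sabins; S = 1292.1 sq m.
ᾱ = 299.885/1292.1 = 0.2321; R = Sᾱ/(1−ᾱ) = 299.885/(1−0.2321) = 390.526 sq m.
Lp = Lw + 10 log₁₀(4/R) = 83.9 -19.90 = 64.0 dB.

64.0 dB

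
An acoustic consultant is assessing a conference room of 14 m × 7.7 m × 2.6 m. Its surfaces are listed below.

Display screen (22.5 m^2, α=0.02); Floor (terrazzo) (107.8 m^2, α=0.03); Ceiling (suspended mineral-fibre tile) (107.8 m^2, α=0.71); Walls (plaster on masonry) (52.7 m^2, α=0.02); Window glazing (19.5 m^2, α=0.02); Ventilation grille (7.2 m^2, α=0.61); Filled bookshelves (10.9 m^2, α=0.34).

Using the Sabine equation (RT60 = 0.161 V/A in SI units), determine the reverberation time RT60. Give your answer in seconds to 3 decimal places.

0.503 seconds

Summing Sᵢαᵢ: 0.450 + 3.234 + 76.538 + 1.054 + 0.390 + 4.392 + 3.706 → A = 89.764 sabins.
Volume V = 14 × 7.7 × 2.6 = 280.28 m³.
T = 0.161 V/A = 0.161·280.28/89.764 = 0.503 s.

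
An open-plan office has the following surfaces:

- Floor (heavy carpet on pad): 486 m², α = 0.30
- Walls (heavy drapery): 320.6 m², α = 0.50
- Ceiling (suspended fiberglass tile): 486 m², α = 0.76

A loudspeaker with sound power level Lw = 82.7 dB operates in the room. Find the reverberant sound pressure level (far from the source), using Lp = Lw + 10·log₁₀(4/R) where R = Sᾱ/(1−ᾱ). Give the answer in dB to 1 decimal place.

Σ(Sᵢαᵢ) = 486·0.30 + 320.6·0.50 + 486·0.76 = 675.460; total area S = 1292.6 m².
ᾱ = 0.5226, so room constant R = A/(1−ᾱ) = 1414.872 m².
Lp = Lw + 10 log₁₀(4/R) = 82.7 -25.49 = 57.2 dB.

57.2 dB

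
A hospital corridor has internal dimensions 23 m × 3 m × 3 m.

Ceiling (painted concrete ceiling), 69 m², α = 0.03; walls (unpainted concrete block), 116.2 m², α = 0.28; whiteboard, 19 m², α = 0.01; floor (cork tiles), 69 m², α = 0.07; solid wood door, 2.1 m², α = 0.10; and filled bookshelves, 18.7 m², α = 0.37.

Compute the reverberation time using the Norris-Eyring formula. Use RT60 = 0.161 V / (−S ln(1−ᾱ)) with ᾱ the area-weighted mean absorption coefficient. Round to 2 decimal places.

Total surface area S = 69 + 116.2 + 19 + 69 + 2.1 + 18.7 = 294.0 m².
Absorption A = 69·0.03 + 116.2·0.28 + 19·0.01 + 69·0.07 + 2.1·0.10 + 18.7·0.37 = 46.755 sabins.
Mean coefficient ᾱ = A/S = 0.1590.
Eyring denominator: −S ln(1−ᾱ) = 50.910.
V = 23 × 3 × 3 = 207 m³.
RT60 = 0.161 × 207 / 50.910 = 0.65 s.

0.65 s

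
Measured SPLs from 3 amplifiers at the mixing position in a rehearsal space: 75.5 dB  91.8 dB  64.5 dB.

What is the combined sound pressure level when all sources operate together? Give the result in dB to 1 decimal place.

Sum in the linear (power) domain: Σ 10^(Lᵢ/10) = 10^(75.5/10) + 10^(91.8/10) + 10^(64.5/10) = 1.552e+09.
L_total = 10·log₁₀(1.552e+09) = 91.9 dB.

91.9 dB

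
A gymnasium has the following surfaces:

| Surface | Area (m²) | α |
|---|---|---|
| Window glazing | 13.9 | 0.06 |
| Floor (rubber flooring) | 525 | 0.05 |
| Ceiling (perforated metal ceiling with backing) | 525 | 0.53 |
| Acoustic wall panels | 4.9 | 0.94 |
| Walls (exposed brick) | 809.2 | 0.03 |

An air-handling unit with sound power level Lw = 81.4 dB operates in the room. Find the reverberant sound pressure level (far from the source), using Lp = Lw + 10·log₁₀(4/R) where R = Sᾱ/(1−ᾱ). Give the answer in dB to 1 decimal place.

Σ(Sᵢαᵢ) = 13.9·0.06 + 525·0.05 + 525·0.53 + 4.9·0.94 + 809.2·0.03 = 334.216; total area S = 1878.0 m².
ᾱ = 334.216/1878.0 = 0.1780; R = Sᾱ/(1−ᾱ) = 334.216/(1−0.1780) = 406.589 m².
Lp = Lw + 10 log₁₀(4/R) = 81.4 -20.07 = 61.3 dB.

61.3 dB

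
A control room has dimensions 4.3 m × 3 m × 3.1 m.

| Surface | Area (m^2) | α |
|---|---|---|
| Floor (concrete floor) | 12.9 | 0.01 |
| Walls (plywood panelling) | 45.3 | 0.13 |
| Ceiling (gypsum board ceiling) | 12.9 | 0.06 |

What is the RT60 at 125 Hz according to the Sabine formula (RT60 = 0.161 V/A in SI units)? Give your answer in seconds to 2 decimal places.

Summing Sᵢαᵢ: 0.129 + 5.889 + 0.774 → A = 6.792 sabins.
Volume V = 4.3 × 3 × 3.1 = 39.99 m³.
T = 0.161 V/A = 0.161·39.99/6.792 = 0.95 s.

0.95 sec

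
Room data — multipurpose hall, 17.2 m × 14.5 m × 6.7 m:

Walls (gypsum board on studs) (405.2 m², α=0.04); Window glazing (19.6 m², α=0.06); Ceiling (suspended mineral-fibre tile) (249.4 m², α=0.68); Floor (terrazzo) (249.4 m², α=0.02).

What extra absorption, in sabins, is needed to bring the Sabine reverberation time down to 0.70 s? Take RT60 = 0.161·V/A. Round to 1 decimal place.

A₁ = Σ Sᵢαᵢ = 405.2*0.04 + 19.6*0.06 + 249.4*0.68 + 249.4*0.02 = 191.964 sabins.
For T = 0.70 s, need A₂ = 0.161·V/T = 0.161·1670.98/0.70 = 384.325 sabins.
ΔA = A₂ − A₁ = 384.325 − 191.964 = 192.4 sabins.

192.4 sabins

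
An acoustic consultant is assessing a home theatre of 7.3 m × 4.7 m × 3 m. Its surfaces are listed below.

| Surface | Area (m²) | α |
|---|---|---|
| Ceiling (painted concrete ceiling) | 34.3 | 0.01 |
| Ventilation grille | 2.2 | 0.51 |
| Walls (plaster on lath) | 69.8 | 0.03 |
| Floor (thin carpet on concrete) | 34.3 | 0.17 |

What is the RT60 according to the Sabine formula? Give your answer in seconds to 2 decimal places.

Summing Sᵢαᵢ: 0.343 + 1.122 + 2.094 + 5.831 → A = 9.390 sabins.
Room volume: 102.93 m³.
Sabine: RT60 = 0.161 × 102.93 / 9.390 = 1.76 s.

1.76 sec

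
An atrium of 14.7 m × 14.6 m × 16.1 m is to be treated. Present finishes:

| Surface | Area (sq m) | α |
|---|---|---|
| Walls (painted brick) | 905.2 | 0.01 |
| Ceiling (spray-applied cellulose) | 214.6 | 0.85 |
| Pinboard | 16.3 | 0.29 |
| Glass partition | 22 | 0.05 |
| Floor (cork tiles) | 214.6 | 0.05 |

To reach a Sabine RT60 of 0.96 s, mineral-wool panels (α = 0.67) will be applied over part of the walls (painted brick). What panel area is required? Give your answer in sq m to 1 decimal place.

Equivalent absorption area: A₁ = 905.2×0.01 + 214.6×0.85 + 16.3×0.29 + 22×0.05 + 214.6×0.05 = 208.019 sq m.
Required A₂ = 0.161·3455.382/0.96 = 579.496 sabins.
Absorption to add: 579.496 − 208.019 = 371.477 sabins.
Each sq m of panel replacing the walls (painted brick) adds (0.67 − 0.01) = 0.66 sabins.
Panel area = 371.477 / 0.66 = 562.8 sq m.

562.8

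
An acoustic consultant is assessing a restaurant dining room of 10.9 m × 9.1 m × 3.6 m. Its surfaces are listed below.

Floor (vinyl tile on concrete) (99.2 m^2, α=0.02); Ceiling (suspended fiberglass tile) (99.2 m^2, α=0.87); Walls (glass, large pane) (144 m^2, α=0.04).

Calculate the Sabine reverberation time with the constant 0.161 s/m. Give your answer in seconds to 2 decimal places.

0.61 s

A = Σ Sᵢαᵢ = 99.2×0.02 + 99.2×0.87 + 144×0.04 = 94.048 sabins.
Room volume: 357.084 m³.
T = 0.161 V/A = 0.161·357.084/94.048 = 0.61 s.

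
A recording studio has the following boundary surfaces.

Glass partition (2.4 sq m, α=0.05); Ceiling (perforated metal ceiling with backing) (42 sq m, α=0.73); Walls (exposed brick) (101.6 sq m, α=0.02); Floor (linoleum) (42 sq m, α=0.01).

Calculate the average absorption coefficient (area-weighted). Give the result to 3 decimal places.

0.177

S = Σ Sᵢ = 2.4 + 42 + 101.6 + 42 = 188.0 sq m.
Σ(Sᵢαᵢ) = 2.4·0.05 + 42·0.73 + 101.6·0.02 + 42·0.01 = 33.232.
ᾱ = 33.232 / 188.0 = 0.177.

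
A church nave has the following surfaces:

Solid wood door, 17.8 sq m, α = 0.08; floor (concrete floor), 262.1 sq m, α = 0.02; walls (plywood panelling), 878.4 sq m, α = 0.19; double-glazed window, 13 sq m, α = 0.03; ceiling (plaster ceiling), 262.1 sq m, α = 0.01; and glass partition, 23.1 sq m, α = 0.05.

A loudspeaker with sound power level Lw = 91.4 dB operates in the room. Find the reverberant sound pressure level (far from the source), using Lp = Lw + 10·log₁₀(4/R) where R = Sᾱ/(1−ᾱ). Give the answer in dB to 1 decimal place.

Σ(Sᵢαᵢ) = 17.8·0.08 + 262.1·0.02 + 878.4·0.19 + 13·0.03 + 262.1·0.01 + 23.1·0.05 = 177.728; total area S = 1456.5 sq m.
ᾱ = 0.1220, so room constant R = A/(1−ᾱ) = 202.424 sq m.
Lp = Lw + 10 log₁₀(4/R) = 91.4 -17.04 = 74.4 dB.

74.4 dB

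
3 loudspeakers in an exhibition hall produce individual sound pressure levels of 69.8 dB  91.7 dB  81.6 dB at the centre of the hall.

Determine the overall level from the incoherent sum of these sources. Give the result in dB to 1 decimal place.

92.1 dB

Sum in the linear (power) domain: Σ 10^(Lᵢ/10) = 10^(69.8/10) + 10^(91.7/10) + 10^(81.6/10) = 1.633e+09.
Back to dB: 10·log₁₀ Σ = 92.1 dB.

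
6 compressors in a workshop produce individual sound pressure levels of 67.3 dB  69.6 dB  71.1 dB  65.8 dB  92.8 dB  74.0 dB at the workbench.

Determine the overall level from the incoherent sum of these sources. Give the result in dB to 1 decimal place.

92.9 dB

Converting to relative power and adding: 10^(67.3/10) + 10^(69.6/10) + 10^(71.1/10) + 10^(65.8/10) + 10^(92.8/10) + 10^(74.0/10) = 1.962e+09.
L_total = 10·log₁₀(1.962e+09) = 92.9 dB.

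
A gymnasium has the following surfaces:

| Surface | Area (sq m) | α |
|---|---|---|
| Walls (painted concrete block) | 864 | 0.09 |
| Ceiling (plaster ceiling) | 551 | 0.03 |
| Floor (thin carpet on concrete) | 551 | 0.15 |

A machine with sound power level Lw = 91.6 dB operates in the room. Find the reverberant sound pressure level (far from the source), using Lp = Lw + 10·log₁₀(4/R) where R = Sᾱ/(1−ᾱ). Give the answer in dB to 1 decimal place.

A = 176.940 sabins; S = 1966.0 sq m.
ᾱ = 176.940/1966.0 = 0.0900; R = Sᾱ/(1−ᾱ) = 176.940/(1−0.0900) = 194.440 sq m.
Lp = 91.6 + 10·log₁₀(4/194.440) = 91.6 + (-16.87) = 74.7 dB.

74.7 dB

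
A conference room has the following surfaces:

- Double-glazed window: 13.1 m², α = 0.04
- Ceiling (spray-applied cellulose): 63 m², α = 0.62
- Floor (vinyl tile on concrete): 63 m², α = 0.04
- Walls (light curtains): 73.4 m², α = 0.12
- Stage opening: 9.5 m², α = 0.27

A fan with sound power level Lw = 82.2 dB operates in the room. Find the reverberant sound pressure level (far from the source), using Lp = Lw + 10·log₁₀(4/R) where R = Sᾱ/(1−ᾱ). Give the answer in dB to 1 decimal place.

69.7 dB

Σ(Sᵢαᵢ) = 13.1×0.04 + 63×0.62 + 63×0.04 + 73.4×0.12 + 9.5×0.27 = 53.477; total area S = 222.0 m².
ᾱ = 0.2409, so room constant R = A/(1−ᾱ) = 70.448 m².
Lp = 82.2 + 10·log₁₀(4/70.448) = 82.2 + (-12.46) = 69.7 dB.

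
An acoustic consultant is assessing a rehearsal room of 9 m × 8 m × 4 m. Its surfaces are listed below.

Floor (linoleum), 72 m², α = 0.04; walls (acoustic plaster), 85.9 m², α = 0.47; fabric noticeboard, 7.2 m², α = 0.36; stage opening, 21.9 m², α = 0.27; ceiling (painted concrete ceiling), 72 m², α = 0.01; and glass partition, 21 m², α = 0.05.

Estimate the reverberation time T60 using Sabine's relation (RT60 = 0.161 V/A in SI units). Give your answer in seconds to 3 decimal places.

0.866 s

Total absorption A = 72×0.04 + 85.9×0.47 + 7.2×0.36 + 21.9×0.27 + 72×0.01 + 21×0.05
  = 2.880 + 40.373 + 2.592 + 5.913 + 0.720 + 1.050 = 53.528 m² sabins.
V = 9·8·4 = 288 m³.
RT60 = 0.161 · V / A = 0.161 × 288 / 53.528 = 0.866 s.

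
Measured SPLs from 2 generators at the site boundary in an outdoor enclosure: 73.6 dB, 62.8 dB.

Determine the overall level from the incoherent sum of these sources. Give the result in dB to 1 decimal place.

73.9 dB

Sum in the linear (power) domain: Σ 10^(Lᵢ/10) = 10^(73.6/10) + 10^(62.8/10) = 2.481e+07.
Back to dB: 10·log₁₀ Σ = 73.9 dB.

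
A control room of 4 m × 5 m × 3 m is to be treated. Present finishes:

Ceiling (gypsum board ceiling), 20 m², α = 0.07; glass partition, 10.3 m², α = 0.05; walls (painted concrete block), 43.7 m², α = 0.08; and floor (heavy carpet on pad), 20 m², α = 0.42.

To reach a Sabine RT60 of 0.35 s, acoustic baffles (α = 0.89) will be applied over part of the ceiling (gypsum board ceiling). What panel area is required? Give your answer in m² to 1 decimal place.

Equivalent absorption area: A₁ = 20×0.07 + 10.3×0.05 + 43.7×0.08 + 20×0.42 = 13.811 m².
V = 60 m³. Target absorption A₂ = 0.161 × 60 / 0.35 = 27.600 sabins.
ΔA needed = 27.600 − 13.811 = 13.789 sabins.
Each m² of panel replacing the ceiling (gypsum board ceiling) adds (0.89 − 0.07) = 0.82 sabins.
Panel area = 13.789 / 0.82 = 16.8 m².

16.8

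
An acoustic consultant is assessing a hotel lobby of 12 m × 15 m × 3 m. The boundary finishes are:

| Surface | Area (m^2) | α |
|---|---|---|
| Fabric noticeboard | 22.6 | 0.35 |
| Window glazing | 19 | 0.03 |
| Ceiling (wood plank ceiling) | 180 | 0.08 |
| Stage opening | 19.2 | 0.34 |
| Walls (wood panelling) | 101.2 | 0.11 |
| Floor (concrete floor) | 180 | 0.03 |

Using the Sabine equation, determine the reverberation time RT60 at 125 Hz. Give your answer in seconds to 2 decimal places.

1.89 sec

Summing Sᵢαᵢ: 7.910 + 0.570 + 14.400 + 6.528 + 11.132 + 5.400 → A = 45.940 sabins.
Room volume: 540 m³.
Sabine: RT60 = 0.161 × 540 / 45.940 = 1.89 s.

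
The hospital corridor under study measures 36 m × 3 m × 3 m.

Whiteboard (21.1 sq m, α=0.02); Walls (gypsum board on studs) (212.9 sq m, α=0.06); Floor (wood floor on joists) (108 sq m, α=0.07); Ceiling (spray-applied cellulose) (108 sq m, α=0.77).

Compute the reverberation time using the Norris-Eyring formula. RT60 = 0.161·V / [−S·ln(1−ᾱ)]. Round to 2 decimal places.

0.44 sec

Total surface area S = 21.1 + 212.9 + 108 + 108 = 450.0 sq m.
Absorption A = 21.1·0.02 + 212.9·0.06 + 108·0.07 + 108·0.77 = 103.916 sabins.
Mean coefficient ᾱ = A/S = 0.2309.
−S·ln(1−ᾱ) = −450.0 × ln(1 − 0.2309) = 118.140.
V = 36 × 3 × 3 = 324 m³.
RT60 = 0.161 × 324 / 118.140 = 0.44 s.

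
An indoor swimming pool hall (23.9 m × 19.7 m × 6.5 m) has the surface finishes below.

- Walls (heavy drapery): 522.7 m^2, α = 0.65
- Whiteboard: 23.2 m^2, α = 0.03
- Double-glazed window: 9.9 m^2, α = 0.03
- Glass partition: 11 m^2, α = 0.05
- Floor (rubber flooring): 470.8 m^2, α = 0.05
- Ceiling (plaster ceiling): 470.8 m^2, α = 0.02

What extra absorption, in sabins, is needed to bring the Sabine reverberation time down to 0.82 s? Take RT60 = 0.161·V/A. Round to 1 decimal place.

Total absorption A₁ = 522.7×0.65 + 23.2×0.03 + 9.9×0.03 + 11×0.05 + 470.8×0.05 + 470.8×0.02
  = 339.755 + 0.696 + 0.297 + 0.550 + 23.540 + 9.416 = 374.254 m^2 sabins.
For T = 0.82 s, need A₂ = 0.161·V/T = 0.161·3060.395/0.82 = 600.882 sabins.
Additional absorption ΔA = 600.882 − 374.254 = 226.6 sabins.

226.6 sabins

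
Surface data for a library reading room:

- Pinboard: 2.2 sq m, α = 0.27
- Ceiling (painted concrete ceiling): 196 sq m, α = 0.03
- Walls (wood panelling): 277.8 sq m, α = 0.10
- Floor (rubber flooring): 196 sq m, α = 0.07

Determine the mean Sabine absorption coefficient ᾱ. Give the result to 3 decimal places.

0.071

S = Σ Sᵢ = 2.2 + 196 + 277.8 + 196 = 672.0 sq m.
Weighted sum Σ Sα = 47.974.
ᾱ = A/S = 0.071.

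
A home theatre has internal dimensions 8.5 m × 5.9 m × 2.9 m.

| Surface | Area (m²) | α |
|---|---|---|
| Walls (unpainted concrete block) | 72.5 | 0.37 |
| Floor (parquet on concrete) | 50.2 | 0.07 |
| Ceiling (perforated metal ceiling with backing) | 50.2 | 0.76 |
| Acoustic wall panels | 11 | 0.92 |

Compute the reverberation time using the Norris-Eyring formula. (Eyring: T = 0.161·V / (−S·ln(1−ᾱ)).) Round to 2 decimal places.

0.23 seconds

Total surface area S = 72.5 + 50.2 + 50.2 + 11 = 183.9 m².
Σ(Sᵢαᵢ) = 72.5×0.37 + 50.2×0.07 + 50.2×0.76 + 11×0.92 = 78.611.
ᾱ = 78.611 / 183.9 = 0.4275.
−S·ln(1−ᾱ) = −183.9 × ln(1 − 0.4275) = 102.569.
V = 8.5 × 5.9 × 2.9 = 145.435 m³.
T = 0.161·V/[−S·ln(1−ᾱ)] = 0.161·145.435/102.569 = 0.23 s.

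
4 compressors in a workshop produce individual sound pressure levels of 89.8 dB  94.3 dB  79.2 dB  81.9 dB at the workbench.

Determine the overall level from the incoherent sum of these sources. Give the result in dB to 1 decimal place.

95.9 dB

Σ 10^(Lᵢ/10) = 3.885e+09.
Back to dB: 10·log₁₀ Σ = 95.9 dB.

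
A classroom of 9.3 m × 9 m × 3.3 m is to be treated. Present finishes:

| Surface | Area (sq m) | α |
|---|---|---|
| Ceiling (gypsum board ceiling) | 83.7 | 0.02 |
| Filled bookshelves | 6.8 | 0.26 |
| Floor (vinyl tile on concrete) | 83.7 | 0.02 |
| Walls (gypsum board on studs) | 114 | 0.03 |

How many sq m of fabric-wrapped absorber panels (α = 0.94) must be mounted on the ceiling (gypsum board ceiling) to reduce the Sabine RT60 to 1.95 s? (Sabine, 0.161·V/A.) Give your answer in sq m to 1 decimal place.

15.5

Total absorption A₁ = 83.7*0.02 + 6.8*0.26 + 83.7*0.02 + 114*0.03
  = 1.674 + 1.768 + 1.674 + 3.420 = 8.536 sq m sabins.
Required A₂ = 0.161·276.21/1.95 = 22.805 sabins.
Absorption to add: 22.805 − 8.536 = 14.269 sabins.
Each sq m of panel replacing the ceiling (gypsum board ceiling) adds (0.94 − 0.02) = 0.92 sabins.
Panel area = 14.269 / 0.92 = 15.5 sq m.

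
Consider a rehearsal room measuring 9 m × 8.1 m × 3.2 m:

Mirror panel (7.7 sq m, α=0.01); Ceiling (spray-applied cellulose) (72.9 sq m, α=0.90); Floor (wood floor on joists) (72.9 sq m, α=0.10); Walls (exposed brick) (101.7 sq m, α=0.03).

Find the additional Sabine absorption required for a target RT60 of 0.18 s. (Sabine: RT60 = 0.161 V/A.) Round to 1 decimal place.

Summing Sᵢαᵢ: 0.077 + 65.610 + 7.290 + 3.051 → A₁ = 76.028 sabins.
For T = 0.18 s, need A₂ = 0.161·V/T = 0.161·233.28/0.18 = 208.656 sabins.
ΔA = A₂ − A₁ = 208.656 − 76.028 = 132.6 sabins.

132.6 sabins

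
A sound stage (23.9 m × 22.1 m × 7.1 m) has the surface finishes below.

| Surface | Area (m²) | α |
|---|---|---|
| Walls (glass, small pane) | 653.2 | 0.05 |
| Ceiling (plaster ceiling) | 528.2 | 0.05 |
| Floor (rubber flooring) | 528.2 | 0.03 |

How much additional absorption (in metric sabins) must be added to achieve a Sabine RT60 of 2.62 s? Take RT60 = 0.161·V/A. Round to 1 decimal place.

Total absorption A₁ = 653.2×0.05 + 528.2×0.05 + 528.2×0.03
  = 32.660 + 26.410 + 15.846 = 74.916 m² sabins.
V = 3750.149 m³. Required absorption A₂ = 0.161 × 3750.149 / 2.62 = 230.448 sabins.
Shortfall: 230.448 − 74.916 = 155.5 sabins.

155.5 sabins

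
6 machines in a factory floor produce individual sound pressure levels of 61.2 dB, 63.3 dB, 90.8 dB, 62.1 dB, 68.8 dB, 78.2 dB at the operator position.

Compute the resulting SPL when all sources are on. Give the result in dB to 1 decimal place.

91.1 dB

Sum in the linear (power) domain: Σ 10^(Lᵢ/10) = 10^(61.2/10) + 10^(63.3/10) + 10^(90.8/10) + 10^(62.1/10) + 10^(68.8/10) + 10^(78.2/10) = 1.281e+09.
Back to dB: 10·log₁₀ Σ = 91.1 dB.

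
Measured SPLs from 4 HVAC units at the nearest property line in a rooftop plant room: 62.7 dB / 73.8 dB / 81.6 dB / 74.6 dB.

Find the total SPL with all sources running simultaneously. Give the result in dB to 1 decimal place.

Converting to relative power and adding: 10^(62.7/10) + 10^(73.8/10) + 10^(81.6/10) + 10^(74.6/10) = 1.992e+08.
L_total = 10·log₁₀(1.992e+08) = 83.0 dB.

83.0 dB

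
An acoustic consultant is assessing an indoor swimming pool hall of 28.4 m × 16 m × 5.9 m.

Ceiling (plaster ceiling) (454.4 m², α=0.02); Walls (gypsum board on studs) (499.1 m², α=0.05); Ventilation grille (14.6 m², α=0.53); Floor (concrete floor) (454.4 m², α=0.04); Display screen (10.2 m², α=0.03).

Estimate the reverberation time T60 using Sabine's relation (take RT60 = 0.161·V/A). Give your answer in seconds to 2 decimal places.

7.16 sec

Equivalent absorption area: A = 454.4*0.02 + 499.1*0.05 + 14.6*0.53 + 454.4*0.04 + 10.2*0.03 = 60.263 m².
Volume V = 28.4 × 16 × 5.9 = 2680.96 m³.
RT60 = 0.161 · V / A = 0.161 × 2680.96 / 60.263 = 7.16 s.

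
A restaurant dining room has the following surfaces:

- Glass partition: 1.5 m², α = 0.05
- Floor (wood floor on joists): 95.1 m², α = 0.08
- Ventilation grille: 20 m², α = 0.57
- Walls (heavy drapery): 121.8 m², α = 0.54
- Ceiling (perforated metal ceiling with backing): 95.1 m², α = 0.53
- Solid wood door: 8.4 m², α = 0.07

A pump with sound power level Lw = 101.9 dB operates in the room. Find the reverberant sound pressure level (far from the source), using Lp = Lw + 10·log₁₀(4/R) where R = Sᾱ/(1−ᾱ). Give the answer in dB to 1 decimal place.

Σ(Sᵢαᵢ) = 1.5×0.05 + 95.1×0.08 + 20×0.57 + 121.8×0.54 + 95.1×0.53 + 8.4×0.07 = 135.846; total area S = 341.9 m².
ᾱ = 0.3973, so room constant R = A/(1−ᾱ) = 225.396 m².
Lp = Lw + 10 log₁₀(4/R) = 101.9 -17.51 = 84.4 dB.

84.4 dB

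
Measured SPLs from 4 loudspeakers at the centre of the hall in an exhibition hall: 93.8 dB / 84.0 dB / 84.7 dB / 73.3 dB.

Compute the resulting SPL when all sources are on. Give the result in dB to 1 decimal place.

94.7 dB

Sum in the linear (power) domain: Σ 10^(Lᵢ/10) = 10^(93.8/10) + 10^(84.0/10) + 10^(84.7/10) + 10^(73.3/10) = 2.967e+09.
Back to dB: 10·log₁₀ Σ = 94.7 dB.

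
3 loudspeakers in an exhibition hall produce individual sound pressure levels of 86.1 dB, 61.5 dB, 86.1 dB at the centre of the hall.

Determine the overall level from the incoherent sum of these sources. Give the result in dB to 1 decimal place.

Σ 10^(Lᵢ/10) = 8.162e+08.
Combined level = 10 log₁₀(8.162e+08) = 89.1 dB.

89.1 dB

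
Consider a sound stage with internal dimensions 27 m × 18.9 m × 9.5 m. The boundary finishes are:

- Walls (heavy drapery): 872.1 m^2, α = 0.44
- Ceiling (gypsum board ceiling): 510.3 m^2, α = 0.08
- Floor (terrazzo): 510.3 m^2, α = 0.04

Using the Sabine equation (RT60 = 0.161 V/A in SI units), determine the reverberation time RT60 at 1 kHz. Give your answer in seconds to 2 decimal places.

Summing Sᵢαᵢ: 383.724 + 40.824 + 20.412 → A = 444.960 sabins.
Volume V = 27 × 18.9 × 9.5 = 4847.85 m³.
RT60 = 0.161 · V / A = 0.161 × 4847.85 / 444.960 = 1.75 s.

1.75 s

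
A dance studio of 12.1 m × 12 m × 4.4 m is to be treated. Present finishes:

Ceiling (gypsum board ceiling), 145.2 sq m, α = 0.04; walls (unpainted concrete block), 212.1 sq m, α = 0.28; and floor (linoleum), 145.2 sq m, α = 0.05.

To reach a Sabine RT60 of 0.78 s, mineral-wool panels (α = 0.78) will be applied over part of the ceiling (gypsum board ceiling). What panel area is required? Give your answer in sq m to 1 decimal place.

80.3

Total absorption A₁ = 145.2×0.04 + 212.1×0.28 + 145.2×0.05
  = 5.808 + 59.388 + 7.260 = 72.456 sq m sabins.
Required A₂ = 0.161·638.88/0.78 = 131.871 sabins.
Absorption to add: 131.871 − 72.456 = 59.415 sabins.
Net gain per sq m: Δα = 0.78 − 0.04 = 0.74.
Area = ΔA/Δα = 59.415/0.74 = 80.3 sq m.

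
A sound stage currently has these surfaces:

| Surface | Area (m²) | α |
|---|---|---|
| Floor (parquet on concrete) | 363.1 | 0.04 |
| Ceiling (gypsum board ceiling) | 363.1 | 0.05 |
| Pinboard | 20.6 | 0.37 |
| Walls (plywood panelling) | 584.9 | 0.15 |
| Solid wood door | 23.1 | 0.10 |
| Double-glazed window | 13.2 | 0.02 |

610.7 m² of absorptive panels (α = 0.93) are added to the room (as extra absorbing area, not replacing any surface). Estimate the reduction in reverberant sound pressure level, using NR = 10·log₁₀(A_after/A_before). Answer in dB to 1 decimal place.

Equivalent absorption area: A_before = 363.1×0.04 + 363.1×0.05 + 20.6×0.37 + 584.9×0.15 + 23.1×0.10 + 13.2×0.02 = 130.610 m².
Added absorption = 610.7 × 0.93 = 567.951 sabins.
New total A_after = 698.561 sabins.
Reduction = 10 log₁₀(A_after/A_before) = 10 log₁₀(5.3484) = 7.3 dB.

7.3 dB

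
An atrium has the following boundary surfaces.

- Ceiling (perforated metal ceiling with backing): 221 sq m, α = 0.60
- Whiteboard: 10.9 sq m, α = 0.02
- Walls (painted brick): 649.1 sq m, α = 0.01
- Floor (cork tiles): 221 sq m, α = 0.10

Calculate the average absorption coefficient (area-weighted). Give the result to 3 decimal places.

0.146

Total surface area S = 1102.0 sq m.
A = 221×0.60 + 10.9×0.02 + 649.1×0.01 + 221×0.10 = 161.409 sabins.
ᾱ = A/S = 0.146.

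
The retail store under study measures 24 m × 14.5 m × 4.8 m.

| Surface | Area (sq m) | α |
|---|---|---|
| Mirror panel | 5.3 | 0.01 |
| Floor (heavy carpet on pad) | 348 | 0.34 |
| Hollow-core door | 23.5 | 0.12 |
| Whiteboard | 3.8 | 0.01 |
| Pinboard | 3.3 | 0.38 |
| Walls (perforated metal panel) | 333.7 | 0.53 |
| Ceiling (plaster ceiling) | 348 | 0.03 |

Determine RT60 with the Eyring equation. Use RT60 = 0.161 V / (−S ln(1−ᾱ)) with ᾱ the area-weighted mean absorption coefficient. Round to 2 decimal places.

S = Σ Sᵢ = 1065.6 sq m.
Σ(Sᵢαᵢ) = 5.3×0.01 + 348×0.34 + 23.5×0.12 + 3.8×0.01 + 3.3×0.38 + 333.7×0.53 + 348×0.03 = 309.786.
ᾱ = 309.786 / 1065.6 = 0.2907.
−S·ln(1−ᾱ) = −1065.6 × ln(1 − 0.2907) = 366.009.
V = 24 × 14.5 × 4.8 = 1670.4 m³.
T = 0.161·V/[−S·ln(1−ᾱ)] = 0.161·1670.4/366.009 = 0.73 s.

0.73 seconds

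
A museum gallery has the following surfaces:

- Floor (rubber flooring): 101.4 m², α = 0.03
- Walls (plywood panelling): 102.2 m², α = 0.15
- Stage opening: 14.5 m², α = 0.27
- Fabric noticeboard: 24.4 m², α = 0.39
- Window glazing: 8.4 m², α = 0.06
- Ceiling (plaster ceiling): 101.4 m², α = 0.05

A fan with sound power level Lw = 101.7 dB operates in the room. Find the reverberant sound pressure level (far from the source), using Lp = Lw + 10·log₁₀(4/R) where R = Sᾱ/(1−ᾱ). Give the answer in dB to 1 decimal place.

91.5 dB

Σ(Sᵢαᵢ) = 101.4·0.03 + 102.2·0.15 + 14.5·0.27 + 24.4·0.39 + 8.4·0.06 + 101.4·0.05 = 37.377; total area S = 352.3 m².
ᾱ = 37.377/352.3 = 0.1061; R = Sᾱ/(1−ᾱ) = 37.377/(1−0.1061) = 41.813 m².
Lp = Lw + 10 log₁₀(4/R) = 101.7 -10.19 = 91.5 dB.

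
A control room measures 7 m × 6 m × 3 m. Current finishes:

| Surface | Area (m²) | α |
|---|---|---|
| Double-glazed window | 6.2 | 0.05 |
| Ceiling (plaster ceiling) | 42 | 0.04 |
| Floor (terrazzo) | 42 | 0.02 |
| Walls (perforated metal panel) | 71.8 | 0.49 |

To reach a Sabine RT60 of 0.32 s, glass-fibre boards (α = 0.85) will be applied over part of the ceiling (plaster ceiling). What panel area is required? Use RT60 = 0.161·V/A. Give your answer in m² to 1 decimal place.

Equivalent absorption area: A₁ = 6.2×0.05 + 42×0.04 + 42×0.02 + 71.8×0.49 = 38.012 m².
Required A₂ = 0.161·126/0.32 = 63.394 sabins.
ΔA needed = 63.394 − 38.012 = 25.382 sabins.
Each m² of panel replacing the ceiling (plaster ceiling) adds (0.85 − 0.04) = 0.81 sabins.
Area = ΔA/Δα = 25.382/0.81 = 31.3 m².

31.3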